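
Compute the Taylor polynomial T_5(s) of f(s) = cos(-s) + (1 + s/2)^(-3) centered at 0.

-21*s^5/32 + 47*s^4/48 - 5*s^3/4 + s^2 - 3*s/2 + 2

Combine the two series term by term.
[s^0] = 2;  [s^1] = -3/2;  [s^2] = 1;  [s^3] = -5/4;  [s^4] = 47/48;  [s^5] = -21/32.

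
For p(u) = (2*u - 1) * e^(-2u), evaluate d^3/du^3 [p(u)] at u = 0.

32

Multiply each power in the prefactor through the base expansion.
From the series, [u^3] p = 16/3; multiply by 3! = 6 to get 32.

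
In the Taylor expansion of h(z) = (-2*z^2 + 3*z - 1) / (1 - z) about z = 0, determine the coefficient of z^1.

Shift and add copies of the series according to the polynomial's terms.
[z^0] = -1;  [z^1] = 2.

2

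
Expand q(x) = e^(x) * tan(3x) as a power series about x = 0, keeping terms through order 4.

19*x^4/2 + 21*x^3/2 + 3*x^2 + 3*x

Multiply the two series term by term and collect like powers.
q(0) = 0
q′(0) = 3
q′′(0) = 6
q′′′(0) = 63
q^(4)(0) = 228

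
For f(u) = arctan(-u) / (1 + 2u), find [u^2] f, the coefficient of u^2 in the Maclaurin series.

Take the Cauchy product of the two expansions.
[u^0] = 0;  [u^1] = -1;  [u^2] = 2.

2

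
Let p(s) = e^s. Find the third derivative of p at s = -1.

e^(-1)

The coefficient of (s + 1)^3 in the expansion is e^(-1)/6, so p′′′(-1) = 3! * (e^(-1)/6) = e^(-1).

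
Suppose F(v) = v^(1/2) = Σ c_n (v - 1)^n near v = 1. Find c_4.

-5/128

F(1) = 1
F′(1) = 1/2
F′′(1) = -1/4
F′′′(1) = 3/8
F^(4)(1) = -15/16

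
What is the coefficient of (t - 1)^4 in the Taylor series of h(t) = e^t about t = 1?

h(1) = e
h′(1) = e
h′′(1) = e
h′′′(1) = e
h^(4)(1) = e

e/24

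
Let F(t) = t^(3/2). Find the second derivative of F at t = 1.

Differentiate repeatedly and evaluate at the center.
The coefficient of (t - 1)^2 in the expansion is 3/8, so F′′(1) = 2! * (3/8) = 3/4.

3/4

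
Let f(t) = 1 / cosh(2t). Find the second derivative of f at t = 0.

Write the quotient as an unknown series and match coefficients against numerator = denominator · series.
The coefficient of t^2 in the expansion is -2, so f′′(0) = 2! * (-2) = -4.

-4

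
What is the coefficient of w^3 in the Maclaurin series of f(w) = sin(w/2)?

-1/48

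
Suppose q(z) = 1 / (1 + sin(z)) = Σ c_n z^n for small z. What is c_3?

-5/6

Expand as Σ (-1)^k u^k with u equal to the inner function's series.
q(0) = 1
q′(0) = -1
q′′(0) = 2
q′′′(0) = -5
Dividing each by k! gives the coefficients c_0, ..., c_3.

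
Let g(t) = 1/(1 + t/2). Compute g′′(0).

1/2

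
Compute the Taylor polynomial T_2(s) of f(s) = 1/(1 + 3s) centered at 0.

9*s^2 - 3*s + 1

f(0) = 1
f′(0) = -3
f′′(0) = 18
The Taylor polynomial is Σ f^(k)(0)/k! · s^k.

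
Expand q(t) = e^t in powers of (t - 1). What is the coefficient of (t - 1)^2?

q(1) = e
q′(1) = e
q′′(1) = e
So c_2 = q′′(1)/2! = e/2.

e/2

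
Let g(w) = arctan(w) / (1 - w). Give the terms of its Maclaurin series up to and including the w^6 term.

13*w^6/15 + 13*w^5/15 + 2*w^4/3 + 2*w^3/3 + w^2 + w

Multiply the numerator's expansion by the denominator's geometric series.
g(0) = 0
g′(0) = 1
g′′(0) = 2
g′′′(0) = 4
g^(4)(0) = 16
g^(5)(0) = 104
g^(6)(0) = 624
Dividing each by k! gives the coefficients c_0, ..., c_6.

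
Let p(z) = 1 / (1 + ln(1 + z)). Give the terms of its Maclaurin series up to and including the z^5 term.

Use the geometric series for the reciprocal, then substitute.
[z^0] = 1;  [z^1] = -1;  [z^2] = 3/2;  [z^3] = -7/3;  [z^4] = 11/3;  [z^5] = -347/60.

-347*z^5/60 + 11*z^4/3 - 7*z^3/3 + 3*z^2/2 - z + 1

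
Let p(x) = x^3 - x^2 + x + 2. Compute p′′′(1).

6

The coefficient of (x - 1)^3 in the expansion is 1, so p′′′(1) = 3! * (1) = 6.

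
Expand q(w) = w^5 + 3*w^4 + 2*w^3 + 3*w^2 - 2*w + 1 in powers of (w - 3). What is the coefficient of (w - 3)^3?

128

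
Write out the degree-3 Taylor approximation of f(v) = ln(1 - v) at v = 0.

f(0) = 0
f′(0) = -1
f′′(0) = -1
f′′′(0) = -2
The Taylor polynomial is Σ f^(k)(0)/k! · v^k.

-v^3/3 - v^2/2 - v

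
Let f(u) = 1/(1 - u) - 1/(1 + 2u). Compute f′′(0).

-6

Expand each term separately and add.
The coefficient of u^2 in the expansion is -3, so f′′(0) = 2! * (-3) = -6.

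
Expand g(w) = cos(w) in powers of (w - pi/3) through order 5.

-sqrt(3)*(w - pi/3)^5/240 + (w - pi/3)^4/48 + sqrt(3)*(w - pi/3)^3/12 - (w - pi/3)^2/4 - sqrt(3)*(w - pi/3)/2 + 1/2

g(pi/3) = 1/2
g′(pi/3) = -sqrt(3)/2
g′′(pi/3) = -1/2
g′′′(pi/3) = sqrt(3)/2
g^(4)(pi/3) = 1/2
g^(5)(pi/3) = -sqrt(3)/2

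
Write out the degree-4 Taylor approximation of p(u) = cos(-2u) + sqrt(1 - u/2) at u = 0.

4081*u^4/6144 - u^3/128 - 65*u^2/32 - u/4 + 2

Expand each term separately and add.
p(0) = 2
p′(0) = -1/4
p′′(0) = -65/16
p′′′(0) = -3/64
p^(4)(0) = 4081/256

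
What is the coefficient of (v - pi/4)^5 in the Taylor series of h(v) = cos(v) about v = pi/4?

-sqrt(2)/240

Differentiate repeatedly and evaluate at the center.
h(pi/4) = sqrt(2)/2
h′(pi/4) = -sqrt(2)/2
h′′(pi/4) = -sqrt(2)/2
h′′′(pi/4) = sqrt(2)/2
h^(4)(pi/4) = sqrt(2)/2
h^(5)(pi/4) = -sqrt(2)/2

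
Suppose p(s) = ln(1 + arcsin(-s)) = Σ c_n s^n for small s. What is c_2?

Compose series: expand the inner function first, then feed it into the outer expansion.
p(0) = 0
p′(0) = -1
p′′(0) = -1
Dividing each by k! gives the coefficients c_0, ..., c_2.

-1/2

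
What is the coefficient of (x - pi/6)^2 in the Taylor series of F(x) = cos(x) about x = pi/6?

Compute the successive derivatives at the expansion point and divide by k!.
F(pi/6) = sqrt(3)/2
F′(pi/6) = -1/2
F′′(pi/6) = -sqrt(3)/2
The Taylor polynomial is Σ F^(k)(pi/6)/k! · (x - pi/6)^k.

-sqrt(3)/4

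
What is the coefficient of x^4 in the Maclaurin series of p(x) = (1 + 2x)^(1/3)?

[x^0] = 1;  [x^1] = 2/3;  [x^2] = -4/9;  [x^3] = 40/81;  [x^4] = -160/243.

-160/243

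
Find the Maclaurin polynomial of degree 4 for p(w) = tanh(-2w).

8*w^3/3 - 2*w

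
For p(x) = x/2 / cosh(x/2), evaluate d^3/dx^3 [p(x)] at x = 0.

-3/8

Write the quotient as an unknown series and match coefficients against numerator = denominator · series.
From the series, [x^3] p = -1/16; multiply by 3! = 6 to get -3/8.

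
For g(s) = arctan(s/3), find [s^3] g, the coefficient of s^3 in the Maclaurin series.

-1/81

g(0) = 0
g′(0) = 1/3
g′′(0) = 0
g′′′(0) = -2/27
So c_3 = g′′′(0)/3! = -1/81.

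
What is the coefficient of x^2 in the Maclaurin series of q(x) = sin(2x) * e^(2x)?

4

Expand each factor separately, then convolve coefficients.
[x^0] = 0;  [x^1] = 2;  [x^2] = 4.
So c_2 = q′′(0)/2! = 4.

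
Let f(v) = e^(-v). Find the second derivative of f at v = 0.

1

The coefficient of v^2 in the expansion is 1/2, so f′′(0) = 2! * (1/2) = 1.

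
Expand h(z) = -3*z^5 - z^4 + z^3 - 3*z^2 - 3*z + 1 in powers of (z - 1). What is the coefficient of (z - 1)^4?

h(1) = -8
h′(1) = -25
h′′(1) = -72
h′′′(1) = -198
h^(4)(1) = -384

-16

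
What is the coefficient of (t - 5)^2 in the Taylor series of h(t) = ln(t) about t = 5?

[(t - 5)^0] = ln(5);  [(t - 5)^1] = 1/5;  [(t - 5)^2] = -1/50.
So c_2 = h′′(5)/2! = -1/50.

-1/50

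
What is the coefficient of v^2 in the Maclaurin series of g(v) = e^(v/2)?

g(0) = 1
g′(0) = 1/2
g′′(0) = 1/4
Dividing each by k! gives the coefficients c_0, ..., c_2.

1/8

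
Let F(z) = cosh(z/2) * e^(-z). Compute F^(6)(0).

Expand each factor separately, then convolve coefficients.
From the series, [z^6] F = 73/9216; multiply by 6! = 720 to get 365/64.

365/64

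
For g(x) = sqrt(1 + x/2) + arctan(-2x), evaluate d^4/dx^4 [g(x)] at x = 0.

-15/256

Add the two expansions coefficient-wise.
From the series, [x^4] g = -5/2048; multiply by 4! = 24 to get -15/256.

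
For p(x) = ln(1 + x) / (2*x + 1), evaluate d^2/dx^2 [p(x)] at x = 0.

-5

Multiply the numerator's expansion by the denominator's geometric series.
The coefficient of x^2 in the expansion is -5/2, so p′′(0) = 2! * (-5/2) = -5.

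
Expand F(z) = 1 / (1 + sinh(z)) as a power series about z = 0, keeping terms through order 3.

-7*z^3/6 + z^2 - z + 1

Use the geometric series for the reciprocal, then substitute.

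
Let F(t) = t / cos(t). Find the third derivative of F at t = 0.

3

Write the quotient as an unknown series and match coefficients against numerator = denominator · series.
From the series, [t^3] F = 1/2; multiply by 3! = 6 to get 3.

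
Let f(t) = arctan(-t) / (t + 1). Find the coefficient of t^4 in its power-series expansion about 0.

2/3

Multiply the numerator's expansion by the denominator's geometric series.
f(0) = 0
f′(0) = -1
f′′(0) = 2
f′′′(0) = -4
f^(4)(0) = 16
The Taylor polynomial is Σ f^(k)(0)/k! · t^k.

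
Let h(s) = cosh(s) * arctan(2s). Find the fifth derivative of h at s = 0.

Multiply the two series term by term and collect like powers.
From the series, [s^5] h = 103/20; multiply by 5! = 120 to get 618.

618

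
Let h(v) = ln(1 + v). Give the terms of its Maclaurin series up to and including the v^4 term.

-v^4/4 + v^3/3 - v^2/2 + v

Apply the Taylor formula c_k = f^(k)(a)/k!.
h(0) = 0
h′(0) = 1
h′′(0) = -1
h′′′(0) = 2
h^(4)(0) = -6
Then c_k = h^(k)(0)/k! gives each Taylor coefficient.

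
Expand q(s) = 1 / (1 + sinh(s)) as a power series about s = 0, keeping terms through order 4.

4*s^4/3 - 7*s^3/6 + s^2 - s + 1

Use the geometric series for the reciprocal, then substitute.
[s^0] = 1;  [s^1] = -1;  [s^2] = 1;  [s^3] = -7/6;  [s^4] = 4/3.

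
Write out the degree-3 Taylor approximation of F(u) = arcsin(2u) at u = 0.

4*u^3/3 + 2*u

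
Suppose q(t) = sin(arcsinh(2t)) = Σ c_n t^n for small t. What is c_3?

-8/3

Compose series: expand the inner function first, then feed it into the outer expansion.
q(0) = 0
q′(0) = 2
q′′(0) = 0
q′′′(0) = -16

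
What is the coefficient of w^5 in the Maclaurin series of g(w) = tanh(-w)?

Compute the successive derivatives at the expansion point and divide by k!.
g(0) = 0
g′(0) = -1
g′′(0) = 0
g′′′(0) = 2
g^(4)(0) = 0
g^(5)(0) = -16

-2/15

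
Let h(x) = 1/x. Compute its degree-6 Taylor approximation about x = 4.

(x - 4)^6/16384 - (x - 4)^5/4096 + (x - 4)^4/1024 - (x - 4)^3/256 + (x - 4)^2/64 - (x - 4)/16 + 1/4

Use the known series and substitute for the argument.
h(4) = 1/4
h′(4) = -1/16
h′′(4) = 1/32
h′′′(4) = -3/128
h^(4)(4) = 3/128
h^(5)(4) = -15/512
h^(6)(4) = 45/1024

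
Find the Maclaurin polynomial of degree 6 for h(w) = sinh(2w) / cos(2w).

48*w^5/5 + 16*w^3/3 + 2*w

Write the quotient as an unknown series and match coefficients against numerator = denominator · series.
h(0) = 0
h′(0) = 2
h′′(0) = 0
h′′′(0) = 32
h^(4)(0) = 0
h^(5)(0) = 1152
h^(6)(0) = 0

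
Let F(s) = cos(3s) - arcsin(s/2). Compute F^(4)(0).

Add the two expansions coefficient-wise.
From the series, [s^4] F = 27/8; multiply by 4! = 24 to get 81.

81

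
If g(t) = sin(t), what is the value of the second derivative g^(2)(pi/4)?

-sqrt(2)/2

From the series, [(t - pi/4)^2] g = -sqrt(2)/4; multiply by 2! = 2 to get -sqrt(2)/2.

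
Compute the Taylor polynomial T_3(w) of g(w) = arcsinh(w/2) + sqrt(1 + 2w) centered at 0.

23*w^3/48 - w^2/2 + 3*w/2 + 1

Add the two expansions coefficient-wise.
[w^0] = 1;  [w^1] = 3/2;  [w^2] = -1/2;  [w^3] = 23/48.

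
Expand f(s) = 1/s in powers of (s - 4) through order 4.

Apply the Taylor formula c_k = f^(k)(a)/k!.
f(4) = 1/4
f′(4) = -1/16
f′′(4) = 1/32
f′′′(4) = -3/128
f^(4)(4) = 3/128

(s - 4)^4/1024 - (s - 4)^3/256 + (s - 4)^2/64 - (s - 4)/16 + 1/4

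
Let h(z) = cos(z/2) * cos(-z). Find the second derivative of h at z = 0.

-5/4

Write out both Maclaurin series and multiply, keeping only the needed powers.
From the series, [z^2] h = -5/8; multiply by 2! = 2 to get -5/4.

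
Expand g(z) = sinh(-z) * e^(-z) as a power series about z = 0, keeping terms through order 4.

Multiply the two series term by term and collect like powers.
[z^0] = 0;  [z^1] = -1;  [z^2] = 1;  [z^3] = -2/3;  [z^4] = 1/3.

z^4/3 - 2*z^3/3 + z^2 - z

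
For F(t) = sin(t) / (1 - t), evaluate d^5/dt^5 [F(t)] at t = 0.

Expand 1/(denominator) as a geometric series and multiply by the numerator's series.
From the series, [t^5] F = 101/120; multiply by 5! = 120 to get 101.

101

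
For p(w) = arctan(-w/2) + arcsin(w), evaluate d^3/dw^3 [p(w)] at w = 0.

Add the two expansions coefficient-wise.
The coefficient of w^3 in the expansion is 5/24, so p′′′(0) = 3! * (5/24) = 5/4.

5/4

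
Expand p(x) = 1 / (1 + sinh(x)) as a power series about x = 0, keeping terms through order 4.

Write 1/(1+u) = 1 - u + u^2 - u^3 + ... and substitute the series for u.
p(0) = 1
p′(0) = -1
p′′(0) = 2
p′′′(0) = -7
p^(4)(0) = 32

4*x^4/3 - 7*x^3/6 + x^2 - x + 1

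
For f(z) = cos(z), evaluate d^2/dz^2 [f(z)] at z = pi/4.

-sqrt(2)/2

The coefficient of (z - pi/4)^2 in the expansion is -sqrt(2)/4, so f′′(pi/4) = 2! * (-sqrt(2)/4) = -sqrt(2)/2.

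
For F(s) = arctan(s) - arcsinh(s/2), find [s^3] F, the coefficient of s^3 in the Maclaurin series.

-5/16

Combine the two series term by term.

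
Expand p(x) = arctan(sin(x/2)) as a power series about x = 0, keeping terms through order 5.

Substitute the inner expansion into the outer series and collect powers.
p(0) = 0
p′(0) = 1/2
p′′(0) = 0
p′′′(0) = -3/8
p^(4)(0) = 0
p^(5)(0) = 45/32
Dividing each by k! gives the coefficients c_0, ..., c_5.

3*x^5/256 - x^3/16 + x/2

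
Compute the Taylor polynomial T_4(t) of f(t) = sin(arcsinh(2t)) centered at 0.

Compose series: expand the inner function first, then feed it into the outer expansion.

-8*t^3/3 + 2*t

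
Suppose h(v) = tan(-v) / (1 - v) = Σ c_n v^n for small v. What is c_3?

-4/3

Multiply the two series term by term and collect like powers.
[v^0] = 0;  [v^1] = -1;  [v^2] = -1;  [v^3] = -4/3.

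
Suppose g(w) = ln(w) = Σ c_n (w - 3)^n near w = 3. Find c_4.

-1/324

Compute the successive derivatives at the expansion point and divide by k!.
g(3) = ln(3)
g′(3) = 1/3
g′′(3) = -1/9
g′′′(3) = 2/27
g^(4)(3) = -2/27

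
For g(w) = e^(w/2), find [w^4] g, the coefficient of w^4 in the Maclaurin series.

Use the known series and substitute for the argument.
g(0) = 1
g′(0) = 1/2
g′′(0) = 1/4
g′′′(0) = 1/8
g^(4)(0) = 1/16
Then c_k = g^(k)(0)/k! gives each Taylor coefficient.

1/384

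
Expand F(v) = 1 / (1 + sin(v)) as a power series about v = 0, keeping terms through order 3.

Write 1/(1+u) = 1 - u + u^2 - u^3 + ... and substitute the series for u.
F(0) = 1
F′(0) = -1
F′′(0) = 2
F′′′(0) = -5
The Taylor polynomial is Σ F^(k)(0)/k! · v^k.

-5*v^3/6 + v^2 - v + 1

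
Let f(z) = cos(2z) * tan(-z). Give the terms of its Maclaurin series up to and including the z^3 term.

5*z^3/3 - z

Expand each factor separately, then convolve coefficients.
f(0) = 0
f′(0) = -1
f′′(0) = 0
f′′′(0) = 10
Dividing each by k! gives the coefficients c_0, ..., c_3.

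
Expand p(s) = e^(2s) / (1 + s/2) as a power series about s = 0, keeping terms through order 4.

Write out both Maclaurin series and multiply, keeping only the needed powers.
[s^0] = 1;  [s^1] = 3/2;  [s^2] = 5/4;  [s^3] = 17/24;  [s^4] = 5/16.

5*s^4/16 + 17*s^3/24 + 5*s^2/4 + 3*s/2 + 1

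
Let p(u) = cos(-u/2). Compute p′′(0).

The coefficient of u^2 in the expansion is -1/8, so p′′(0) = 2! * (-1/8) = -1/4.

-1/4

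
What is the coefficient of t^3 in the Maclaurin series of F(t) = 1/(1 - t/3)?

1/27

[t^0] = 1;  [t^1] = 1/3;  [t^2] = 1/9;  [t^3] = 1/27.
So c_3 = F′′′(0)/3! = 1/27.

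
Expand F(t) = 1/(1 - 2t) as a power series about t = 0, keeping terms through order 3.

Apply the Taylor formula c_k = f^(k)(a)/k!.
F(0) = 1
F′(0) = 2
F′′(0) = 8
F′′′(0) = 48
Dividing each by k! gives the coefficients c_0, ..., c_3.

8*t^3 + 4*t^2 + 2*t + 1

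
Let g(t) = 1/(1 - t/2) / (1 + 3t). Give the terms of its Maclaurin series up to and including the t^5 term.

Write out both Maclaurin series and multiply, keeping only the needed powers.

-6665*t^5/32 + 1111*t^4/16 - 185*t^3/8 + 31*t^2/4 - 5*t/2 + 1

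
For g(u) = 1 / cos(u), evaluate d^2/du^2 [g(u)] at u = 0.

1

Invert the denominator's series and multiply.
The coefficient of u^2 in the expansion is 1/2, so g′′(0) = 2! * (1/2) = 1.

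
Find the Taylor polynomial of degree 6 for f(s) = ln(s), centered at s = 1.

Use the known series and substitute for the argument.
f(1) = 0
f′(1) = 1
f′′(1) = -1
f′′′(1) = 2
f^(4)(1) = -6
f^(5)(1) = 24
f^(6)(1) = -120
Dividing each by k! gives the coefficients c_0, ..., c_6.

-(s - 1)^6/6 + (s - 1)^5/5 - (s - 1)^4/4 + (s - 1)^3/3 - (s - 1)^2/2 + (s - 1)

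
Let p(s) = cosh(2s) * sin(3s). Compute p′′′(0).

Multiply the two series term by term and collect like powers.
From the series, [s^3] p = 3/2; multiply by 3! = 6 to get 9.

9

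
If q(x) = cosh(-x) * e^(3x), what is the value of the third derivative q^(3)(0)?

36

Write out both Maclaurin series and multiply, keeping only the needed powers.
From the series, [x^3] q = 6; multiply by 3! = 6 to get 36.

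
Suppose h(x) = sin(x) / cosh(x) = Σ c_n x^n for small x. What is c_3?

Divide the numerator series by the denominator series (power-series long division).
h(0) = 0
h′(0) = 1
h′′(0) = 0
h′′′(0) = -4
So c_3 = h′′′(0)/3! = -2/3.

-2/3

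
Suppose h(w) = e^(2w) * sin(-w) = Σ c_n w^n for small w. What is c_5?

Multiply the two series term by term and collect like powers.
h(0) = 0
h′(0) = -1
h′′(0) = -4
h′′′(0) = -11
h^(4)(0) = -24
h^(5)(0) = -41
So c_5 = h^(5)(0)/5! = -41/120.

-41/120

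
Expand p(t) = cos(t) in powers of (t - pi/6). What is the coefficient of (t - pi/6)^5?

-1/240

[(t - pi/6)^0] = sqrt(3)/2;  [(t - pi/6)^1] = -1/2;  [(t - pi/6)^2] = -sqrt(3)/4;  [(t - pi/6)^3] = 1/12;  [(t - pi/6)^4] = sqrt(3)/48;  [(t - pi/6)^5] = -1/240.
So c_5 = p^(5)(pi/6)/5! = -1/240.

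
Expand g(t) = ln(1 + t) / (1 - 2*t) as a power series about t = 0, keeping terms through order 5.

Expand 1/(denominator) as a geometric series and multiply by the numerator's series.
g(0) = 0
g′(0) = 1
g′′(0) = 3
g′′′(0) = 20
g^(4)(0) = 154
g^(5)(0) = 1564

391*t^5/30 + 77*t^4/12 + 10*t^3/3 + 3*t^2/2 + t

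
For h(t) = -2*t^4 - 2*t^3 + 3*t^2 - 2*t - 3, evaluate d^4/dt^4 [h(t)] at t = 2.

The coefficient of (t - 2)^4 in the expansion is -2, so h^(4)(2) = 4! * (-2) = -48.

-48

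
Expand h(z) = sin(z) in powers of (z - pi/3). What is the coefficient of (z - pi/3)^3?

-1/12

h(pi/3) = sqrt(3)/2
h′(pi/3) = 1/2
h′′(pi/3) = -sqrt(3)/2
h′′′(pi/3) = -1/2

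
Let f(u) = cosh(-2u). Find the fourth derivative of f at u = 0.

16

The coefficient of u^4 in the expansion is 2/3, so f^(4)(0) = 4! * (2/3) = 16.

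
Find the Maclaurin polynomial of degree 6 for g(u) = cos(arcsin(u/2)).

Plug the Maclaurin series of the inner function into that of the outer and collect terms.

-u^6/1024 - u^4/128 - u^2/8 + 1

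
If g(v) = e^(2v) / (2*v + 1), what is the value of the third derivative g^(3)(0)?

Expand 1/(denominator) as a geometric series and multiply by the numerator's series.
The coefficient of v^3 in the expansion is -8/3, so g′′′(0) = 3! * (-8/3) = -16.

-16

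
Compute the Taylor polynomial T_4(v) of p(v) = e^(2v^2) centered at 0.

2*v^4 + 2*v^2 + 1

p(0) = 1
p′(0) = 0
p′′(0) = 4
p′′′(0) = 0
p^(4)(0) = 48
The Taylor polynomial is Σ p^(k)(0)/k! · v^k.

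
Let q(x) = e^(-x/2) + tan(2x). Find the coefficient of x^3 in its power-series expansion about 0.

127/48

Combine the two series term by term.
[x^0] = 1;  [x^1] = 3/2;  [x^2] = 1/8;  [x^3] = 127/48.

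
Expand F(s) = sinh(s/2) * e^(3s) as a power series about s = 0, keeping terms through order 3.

Write out both Maclaurin series and multiply, keeping only the needed powers.
F(0) = 0
F′(0) = 1/2
F′′(0) = 3
F′′′(0) = 109/8

109*s^3/48 + 3*s^2/2 + s/2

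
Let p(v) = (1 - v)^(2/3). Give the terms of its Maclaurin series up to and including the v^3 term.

-4*v^3/81 - v^2/9 - 2*v/3 + 1

p(0) = 1
p′(0) = -2/3
p′′(0) = -2/9
p′′′(0) = -8/27
Dividing each by k! gives the coefficients c_0, ..., c_3.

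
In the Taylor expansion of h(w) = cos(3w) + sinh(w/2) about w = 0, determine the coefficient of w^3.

1/48

Combine the two series term by term.
h(0) = 1
h′(0) = 1/2
h′′(0) = -9
h′′′(0) = 1/8
So c_3 = h′′′(0)/3! = 1/48.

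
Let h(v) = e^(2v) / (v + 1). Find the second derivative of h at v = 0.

Use 1/(1 - r) = Σ r^k on the denominator, then take the Cauchy product.
The coefficient of v^2 in the expansion is 1, so h′′(0) = 2! * (1) = 2.

2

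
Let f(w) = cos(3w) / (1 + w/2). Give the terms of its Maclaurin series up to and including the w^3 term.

17*w^3/8 - 17*w^2/4 - w/2 + 1

Expand each factor separately, then convolve coefficients.
f(0) = 1
f′(0) = -1/2
f′′(0) = -17/2
f′′′(0) = 51/4
Then c_k = f^(k)(0)/k! gives each Taylor coefficient.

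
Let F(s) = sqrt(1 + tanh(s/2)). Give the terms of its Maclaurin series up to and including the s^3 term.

-5*s^3/384 - s^2/32 + s/4 + 1

Compose series: expand the inner function first, then feed it into the outer expansion.
[s^0] = 1;  [s^1] = 1/4;  [s^2] = -1/32;  [s^3] = -5/384.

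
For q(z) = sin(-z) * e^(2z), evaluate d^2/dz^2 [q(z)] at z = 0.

-4

Expand each factor separately, then convolve coefficients.
The coefficient of z^2 in the expansion is -2, so q′′(0) = 2! * (-2) = -4.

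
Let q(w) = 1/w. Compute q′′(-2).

-1/4

The coefficient of (w + 2)^2 in the expansion is -1/8, so q′′(-2) = 2! * (-1/8) = -1/4.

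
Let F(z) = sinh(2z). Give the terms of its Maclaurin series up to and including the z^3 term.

Compute the successive derivatives at the expansion point and divide by k!.
F(0) = 0
F′(0) = 2
F′′(0) = 0
F′′′(0) = 8
The Taylor polynomial is Σ F^(k)(0)/k! · z^k.

4*z^3/3 + 2*z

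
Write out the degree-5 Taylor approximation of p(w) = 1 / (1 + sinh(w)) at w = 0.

-181*w^5/120 + 4*w^4/3 - 7*w^3/6 + w^2 - w + 1

Write 1/(1+u) = 1 - u + u^2 - u^3 + ... and substitute the series for u.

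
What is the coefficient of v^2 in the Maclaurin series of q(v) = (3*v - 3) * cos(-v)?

3/2

Shift and add copies of the series according to the polynomial's terms.
So c_2 = q′′(0)/2! = 3/2.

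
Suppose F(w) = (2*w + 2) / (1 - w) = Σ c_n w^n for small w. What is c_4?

Distribute the polynomial across the series and collect like powers.
So c_4 = F^(4)(0)/4! = 4.

4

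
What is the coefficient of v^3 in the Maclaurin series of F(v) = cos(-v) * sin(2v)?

-7/3

Write out both Maclaurin series and multiply, keeping only the needed powers.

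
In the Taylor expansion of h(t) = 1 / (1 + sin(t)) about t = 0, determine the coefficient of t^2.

1

Use the geometric series for the reciprocal, then substitute.
[t^0] = 1;  [t^1] = -1;  [t^2] = 1.
So c_2 = h′′(0)/2! = 1.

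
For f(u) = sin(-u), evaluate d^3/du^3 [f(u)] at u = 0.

Compute the successive derivatives at the expansion point and divide by k!.
The coefficient of u^3 in the expansion is 1/6, so f′′′(0) = 3! * (1/6) = 1.

1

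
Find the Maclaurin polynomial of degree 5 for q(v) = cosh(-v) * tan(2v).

Take the Cauchy product of the two expansions.
q(0) = 0
q′(0) = 2
q′′(0) = 0
q′′′(0) = 22
q^(4)(0) = 0
q^(5)(0) = 682

341*v^5/60 + 11*v^3/3 + 2*v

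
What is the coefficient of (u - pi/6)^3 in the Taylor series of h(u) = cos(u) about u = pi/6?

h(pi/6) = sqrt(3)/2
h′(pi/6) = -1/2
h′′(pi/6) = -sqrt(3)/2
h′′′(pi/6) = 1/2
Dividing each by k! gives the coefficients c_0, ..., c_3.

1/12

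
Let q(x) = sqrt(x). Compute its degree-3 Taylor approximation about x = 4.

(x - 4)^3/512 - (x - 4)^2/64 + (x - 4)/4 + 2

Apply the Taylor formula c_k = f^(k)(a)/k!.
q(4) = 2
q′(4) = 1/4
q′′(4) = -1/32
q′′′(4) = 3/256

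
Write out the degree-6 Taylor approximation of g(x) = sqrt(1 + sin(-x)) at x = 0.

-x^6/46080 - x^5/3840 + x^4/384 + x^3/48 - x^2/8 - x/2 + 1

Substitute the inner expansion into the outer series and collect powers.
g(0) = 1
g′(0) = -1/2
g′′(0) = -1/4
g′′′(0) = 1/8
g^(4)(0) = 1/16
g^(5)(0) = -1/32
g^(6)(0) = -1/64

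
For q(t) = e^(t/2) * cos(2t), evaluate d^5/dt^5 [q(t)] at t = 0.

1121/32

Multiply the two series term by term and collect like powers.
The coefficient of t^5 in the expansion is 1121/3840, so q^(5)(0) = 5! * (1121/3840) = 1121/32.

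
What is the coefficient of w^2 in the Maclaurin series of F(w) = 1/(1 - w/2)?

1/4

Apply the Taylor formula c_k = f^(k)(a)/k!.
[w^0] = 1;  [w^1] = 1/2;  [w^2] = 1/4.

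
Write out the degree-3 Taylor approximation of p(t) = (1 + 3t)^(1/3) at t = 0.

5*t^3/3 - t^2 + t + 1

Apply the Taylor formula c_k = f^(k)(a)/k!.
p(0) = 1
p′(0) = 1
p′′(0) = -2
p′′′(0) = 10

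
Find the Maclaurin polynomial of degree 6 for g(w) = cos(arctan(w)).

-5*w^6/16 + 3*w^4/8 - w^2/2 + 1

Substitute the inner expansion into the outer series and collect powers.
g(0) = 1
g′(0) = 0
g′′(0) = -1
g′′′(0) = 0
g^(4)(0) = 9
g^(5)(0) = 0
g^(6)(0) = -225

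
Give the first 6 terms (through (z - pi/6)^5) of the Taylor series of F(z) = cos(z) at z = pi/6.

F(pi/6) = sqrt(3)/2
F′(pi/6) = -1/2
F′′(pi/6) = -sqrt(3)/2
F′′′(pi/6) = 1/2
F^(4)(pi/6) = sqrt(3)/2
F^(5)(pi/6) = -1/2

-(z - pi/6)^5/240 + sqrt(3)*(z - pi/6)^4/48 + (z - pi/6)^3/12 - sqrt(3)*(z - pi/6)^2/4 - (z - pi/6)/2 + sqrt(3)/2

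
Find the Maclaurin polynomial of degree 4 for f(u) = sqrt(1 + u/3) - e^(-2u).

Combine the two series term by term.
f(0) = 0
f′(0) = 13/6
f′′(0) = -145/36
f′′′(0) = 577/72
f^(4)(0) = -6917/432

-6917*u^4/10368 + 577*u^3/432 - 145*u^2/72 + 13*u/6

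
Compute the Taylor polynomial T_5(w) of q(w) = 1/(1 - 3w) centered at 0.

243*w^5 + 81*w^4 + 27*w^3 + 9*w^2 + 3*w + 1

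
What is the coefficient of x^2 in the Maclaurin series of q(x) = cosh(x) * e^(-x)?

1

Take the Cauchy product of the two expansions.
[x^0] = 1;  [x^1] = -1;  [x^2] = 1.
So c_2 = q′′(0)/2! = 1.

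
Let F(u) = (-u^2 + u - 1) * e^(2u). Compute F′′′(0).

-8

Shift and add copies of the series according to the polynomial's terms.
The coefficient of u^3 in the expansion is -4/3, so F′′′(0) = 3! * (-4/3) = -8.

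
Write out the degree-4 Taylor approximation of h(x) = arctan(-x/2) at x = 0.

[x^0] = 0;  [x^1] = -1/2;  [x^2] = 0;  [x^3] = 1/24;  [x^4] = 0.

x^3/24 - x/2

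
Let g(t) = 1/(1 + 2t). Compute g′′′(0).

-48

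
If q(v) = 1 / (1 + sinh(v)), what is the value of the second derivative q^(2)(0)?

2

Expand as Σ (-1)^k u^k with u equal to the inner function's series.
From the series, [v^2] q = 1; multiply by 2! = 2 to get 2.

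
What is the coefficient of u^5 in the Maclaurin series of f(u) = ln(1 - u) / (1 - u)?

Use 1/(1 - r) = Σ r^k on the denominator, then take the Cauchy product.
[u^0] = 0;  [u^1] = -1;  [u^2] = -3/2;  [u^3] = -11/6;  [u^4] = -25/12;  [u^5] = -137/60.

-137/60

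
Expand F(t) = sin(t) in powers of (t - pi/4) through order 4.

sqrt(2)*(t - pi/4)^4/48 - sqrt(2)*(t - pi/4)^3/12 - sqrt(2)*(t - pi/4)^2/4 + sqrt(2)*(t - pi/4)/2 + sqrt(2)/2

[(t - pi/4)^0] = sqrt(2)/2;  [(t - pi/4)^1] = sqrt(2)/2;  [(t - pi/4)^2] = -sqrt(2)/4;  [(t - pi/4)^3] = -sqrt(2)/12;  [(t - pi/4)^4] = sqrt(2)/48.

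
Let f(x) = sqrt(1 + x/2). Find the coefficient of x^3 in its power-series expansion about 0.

Apply the Taylor formula c_k = f^(k)(a)/k!.

1/128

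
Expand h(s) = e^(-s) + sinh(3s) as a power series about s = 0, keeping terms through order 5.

Combine the two series term by term.
h(0) = 1
h′(0) = 2
h′′(0) = 1
h′′′(0) = 26
h^(4)(0) = 1
h^(5)(0) = 242
The Taylor polynomial is Σ h^(k)(0)/k! · s^k.

121*s^5/60 + s^4/24 + 13*s^3/3 + s^2/2 + 2*s + 1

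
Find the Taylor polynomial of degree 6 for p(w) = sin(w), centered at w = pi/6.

-(w - pi/6)^6/1440 + sqrt(3)*(w - pi/6)^5/240 + (w - pi/6)^4/48 - sqrt(3)*(w - pi/6)^3/12 - (w - pi/6)^2/4 + sqrt(3)*(w - pi/6)/2 + 1/2

Apply the Taylor formula c_k = f^(k)(a)/k!.
[(w - pi/6)^0] = 1/2;  [(w - pi/6)^1] = sqrt(3)/2;  [(w - pi/6)^2] = -1/4;  [(w - pi/6)^3] = -sqrt(3)/12;  [(w - pi/6)^4] = 1/48;  [(w - pi/6)^5] = sqrt(3)/240;  [(w - pi/6)^6] = -1/1440.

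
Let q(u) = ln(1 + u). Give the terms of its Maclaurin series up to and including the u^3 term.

q(0) = 0
q′(0) = 1
q′′(0) = -1
q′′′(0) = 2
Then c_k = q^(k)(0)/k! gives each Taylor coefficient.

u^3/3 - u^2/2 + u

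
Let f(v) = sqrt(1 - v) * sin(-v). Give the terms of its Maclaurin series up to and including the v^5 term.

19*v^5/1920 - v^4/48 + 7*v^3/24 + v^2/2 - v

Multiply the two series term by term and collect like powers.
f(0) = 0
f′(0) = -1
f′′(0) = 1
f′′′(0) = 7/4
f^(4)(0) = -1/2
f^(5)(0) = 19/16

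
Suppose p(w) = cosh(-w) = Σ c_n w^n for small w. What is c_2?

1/2

Use the known series and substitute for the argument.
p(0) = 1
p′(0) = 0
p′′(0) = 1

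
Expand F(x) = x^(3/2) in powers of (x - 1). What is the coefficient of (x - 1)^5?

-3/256

Use the known series and substitute for the argument.
F(1) = 1
F′(1) = 3/2
F′′(1) = 3/4
F′′′(1) = -3/8
F^(4)(1) = 9/16
F^(5)(1) = -45/32
Then c_k = F^(k)(1)/k! gives each Taylor coefficient.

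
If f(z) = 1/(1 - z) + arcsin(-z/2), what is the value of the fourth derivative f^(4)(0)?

Add the two expansions coefficient-wise.
From the series, [z^4] f = 1; multiply by 4! = 24 to get 24.

24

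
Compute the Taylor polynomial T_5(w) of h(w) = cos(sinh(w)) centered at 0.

Compose series: expand the inner function first, then feed it into the outer expansion.
[w^0] = 1;  [w^1] = 0;  [w^2] = -1/2;  [w^3] = 0;  [w^4] = -1/8;  [w^5] = 0.

-w^4/8 - w^2/2 + 1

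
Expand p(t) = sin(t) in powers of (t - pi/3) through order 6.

-sqrt(3)*(t - pi/3)^6/1440 + (t - pi/3)^5/240 + sqrt(3)*(t - pi/3)^4/48 - (t - pi/3)^3/12 - sqrt(3)*(t - pi/3)^2/4 + (t - pi/3)/2 + sqrt(3)/2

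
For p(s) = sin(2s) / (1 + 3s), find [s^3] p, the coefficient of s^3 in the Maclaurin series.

50/3

Expand each factor separately, then convolve coefficients.
p(0) = 0
p′(0) = 2
p′′(0) = -12
p′′′(0) = 100
Then c_k = p^(k)(0)/k! gives each Taylor coefficient.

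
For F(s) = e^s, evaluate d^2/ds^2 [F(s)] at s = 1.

The coefficient of (s - 1)^2 in the expansion is e/2, so F′′(1) = 2! * (e/2) = e.

e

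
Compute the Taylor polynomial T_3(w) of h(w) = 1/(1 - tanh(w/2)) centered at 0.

w^3/12 + w^2/4 + w/2 + 1

Substitute the inner expansion into the outer series and collect powers.
[w^0] = 1;  [w^1] = 1/2;  [w^2] = 1/4;  [w^3] = 1/12.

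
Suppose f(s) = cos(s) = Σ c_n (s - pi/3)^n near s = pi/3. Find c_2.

-1/4

Differentiate repeatedly and evaluate at the center.
[(s - pi/3)^0] = 1/2;  [(s - pi/3)^1] = -sqrt(3)/2;  [(s - pi/3)^2] = -1/4.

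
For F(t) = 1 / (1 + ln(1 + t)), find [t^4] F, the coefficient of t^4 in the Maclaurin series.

Expand as Σ (-1)^k u^k with u equal to the inner function's series.
F(0) = 1
F′(0) = -1
F′′(0) = 3
F′′′(0) = -14
F^(4)(0) = 88
So c_4 = F^(4)(0)/4! = 11/3.

11/3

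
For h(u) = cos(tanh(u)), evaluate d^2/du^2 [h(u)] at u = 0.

Let u equal the inner series; expand the outer function in u and truncate.
The coefficient of u^2 in the expansion is -1/2, so h′′(0) = 2! * (-1/2) = -1.

-1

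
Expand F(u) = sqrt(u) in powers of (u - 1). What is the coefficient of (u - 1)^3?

Use the known series and substitute for the argument.
F(1) = 1
F′(1) = 1/2
F′′(1) = -1/4
F′′′(1) = 3/8
Then c_k = F^(k)(1)/k! gives each Taylor coefficient.

1/16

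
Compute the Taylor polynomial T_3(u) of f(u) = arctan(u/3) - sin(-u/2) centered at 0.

-43*u^3/1296 + 5*u/6

Add the two expansions coefficient-wise.
f(0) = 0
f′(0) = 5/6
f′′(0) = 0
f′′′(0) = -43/216
Dividing each by k! gives the coefficients c_0, ..., c_3.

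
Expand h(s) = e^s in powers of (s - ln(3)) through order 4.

(s - ln(3))^4/8 + (s - ln(3))^3/2 + 3*(s - ln(3))^2/2 + 3*(s - ln(3)) + 3

Differentiate repeatedly and evaluate at the center.
[(s - ln(3))^0] = 3;  [(s - ln(3))^1] = 3;  [(s - ln(3))^2] = 3/2;  [(s - ln(3))^3] = 1/2;  [(s - ln(3))^4] = 1/8.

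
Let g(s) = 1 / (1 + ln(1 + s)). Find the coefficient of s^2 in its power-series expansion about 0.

3/2

Write 1/(1+u) = 1 - u + u^2 - u^3 + ... and substitute the series for u.
So c_2 = g′′(0)/2! = 3/2.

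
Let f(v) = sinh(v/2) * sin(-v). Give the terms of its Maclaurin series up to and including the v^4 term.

v^4/16 - v^2/2

Write out both Maclaurin series and multiply, keeping only the needed powers.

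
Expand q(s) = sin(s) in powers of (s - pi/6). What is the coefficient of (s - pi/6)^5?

sqrt(3)/240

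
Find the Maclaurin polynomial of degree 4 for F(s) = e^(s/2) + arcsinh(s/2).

s^4/384 + s^2/8 + s + 1

Expand each term separately and add.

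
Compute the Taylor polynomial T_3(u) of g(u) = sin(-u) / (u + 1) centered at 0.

-5*u^3/6 + u^2 - u

Multiply the numerator's expansion by the denominator's geometric series.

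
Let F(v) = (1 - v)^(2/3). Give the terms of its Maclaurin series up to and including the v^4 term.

-7*v^4/243 - 4*v^3/81 - v^2/9 - 2*v/3 + 1

[v^0] = 1;  [v^1] = -2/3;  [v^2] = -1/9;  [v^3] = -4/81;  [v^4] = -7/243.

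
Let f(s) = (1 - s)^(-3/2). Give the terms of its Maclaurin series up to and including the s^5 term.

Use the known series and substitute for the argument.
f(0) = 1
f′(0) = 3/2
f′′(0) = 15/4
f′′′(0) = 105/8
f^(4)(0) = 945/16
f^(5)(0) = 10395/32

693*s^5/256 + 315*s^4/128 + 35*s^3/16 + 15*s^2/8 + 3*s/2 + 1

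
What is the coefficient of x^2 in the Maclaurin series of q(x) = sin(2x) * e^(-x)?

-2

Expand each factor separately, then convolve coefficients.
[x^0] = 0;  [x^1] = 2;  [x^2] = -2.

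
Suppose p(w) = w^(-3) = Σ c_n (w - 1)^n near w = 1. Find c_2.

Use the known series and substitute for the argument.

6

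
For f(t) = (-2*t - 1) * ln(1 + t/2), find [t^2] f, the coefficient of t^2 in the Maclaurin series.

Shift and add copies of the series according to the polynomial's terms.
f(0) = 0
f′(0) = -1/2
f′′(0) = -7/4

-7/8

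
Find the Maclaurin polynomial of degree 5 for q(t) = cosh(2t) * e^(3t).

Multiply the two series term by term and collect like powers.
q(0) = 1
q′(0) = 3
q′′(0) = 13
q′′′(0) = 63
q^(4)(0) = 313
q^(5)(0) = 1563

521*t^5/40 + 313*t^4/24 + 21*t^3/2 + 13*t^2/2 + 3*t + 1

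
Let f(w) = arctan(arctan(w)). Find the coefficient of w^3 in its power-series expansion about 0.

Substitute the inner expansion into the outer series and collect powers.

-2/3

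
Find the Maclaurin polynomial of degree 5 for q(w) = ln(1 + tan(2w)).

Compose series: expand the inner function first, then feed it into the outer expansion.

64*w^5/3 - 28*w^4/3 + 16*w^3/3 - 2*w^2 + 2*w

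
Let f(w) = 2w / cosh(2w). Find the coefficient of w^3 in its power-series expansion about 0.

-4

Invert the denominator's series and multiply.
[w^0] = 0;  [w^1] = 2;  [w^2] = 0;  [w^3] = -4.
So c_3 = f′′′(0)/3! = -4.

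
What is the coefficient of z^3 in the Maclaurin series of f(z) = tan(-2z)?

-8/3

f(0) = 0
f′(0) = -2
f′′(0) = 0
f′′′(0) = -16
So c_3 = f′′′(0)/3! = -8/3.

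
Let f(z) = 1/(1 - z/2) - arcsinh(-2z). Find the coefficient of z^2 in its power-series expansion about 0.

Add the two expansions coefficient-wise.
f(0) = 1
f′(0) = 5/2
f′′(0) = 1/2

1/4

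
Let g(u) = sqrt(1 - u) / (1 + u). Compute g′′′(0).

-69/8

Expand each factor separately, then convolve coefficients.
The coefficient of u^3 in the expansion is -23/16, so g′′′(0) = 3! * (-23/16) = -69/8.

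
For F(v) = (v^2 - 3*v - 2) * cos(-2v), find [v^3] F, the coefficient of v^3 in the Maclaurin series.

Shift and add copies of the series according to the polynomial's terms.
F(0) = -2
F′(0) = -3
F′′(0) = 10
F′′′(0) = 36
Dividing each by k! gives the coefficients c_0, ..., c_3.

6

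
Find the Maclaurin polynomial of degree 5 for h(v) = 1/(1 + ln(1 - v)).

347*v^5/60 + 11*v^4/3 + 7*v^3/3 + 3*v^2/2 + v + 1

Substitute the inner expansion into the outer series and collect powers.
h(0) = 1
h′(0) = 1
h′′(0) = 3
h′′′(0) = 14
h^(4)(0) = 88
h^(5)(0) = 694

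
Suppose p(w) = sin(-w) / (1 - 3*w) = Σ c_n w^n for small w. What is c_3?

Use 1/(1 - r) = Σ r^k on the denominator, then take the Cauchy product.
[w^0] = 0;  [w^1] = -1;  [w^2] = -3;  [w^3] = -53/6.
So c_3 = p′′′(0)/3! = -53/6.

-53/6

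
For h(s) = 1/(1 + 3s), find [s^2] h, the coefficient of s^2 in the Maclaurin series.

9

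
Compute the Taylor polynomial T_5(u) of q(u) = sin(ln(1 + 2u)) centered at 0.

-8*u^5/3 + 4*u^3/3 - 2*u^2 + 2*u

Substitute the inner expansion into the outer series and collect powers.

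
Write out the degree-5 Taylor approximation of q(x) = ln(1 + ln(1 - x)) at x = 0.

Let u equal the inner series; expand the outer function in u and truncate.
q(0) = 0
q′(0) = -1
q′′(0) = -2
q′′′(0) = -7
q^(4)(0) = -35
q^(5)(0) = -228
The Taylor polynomial is Σ q^(k)(0)/k! · x^k.

-19*x^5/10 - 35*x^4/24 - 7*x^3/6 - x^2 - x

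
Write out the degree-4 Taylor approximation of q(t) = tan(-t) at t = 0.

Compute the successive derivatives at the expansion point and divide by k!.
q(0) = 0
q′(0) = -1
q′′(0) = 0
q′′′(0) = -2
q^(4)(0) = 0

-t^3/3 - t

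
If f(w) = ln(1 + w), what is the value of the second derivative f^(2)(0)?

-1

The coefficient of w^2 in the expansion is -1/2, so f′′(0) = 2! * (-1/2) = -1.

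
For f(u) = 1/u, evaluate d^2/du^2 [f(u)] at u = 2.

1/4

From the series, [(u - 2)^2] f = 1/8; multiply by 2! = 2 to get 1/4.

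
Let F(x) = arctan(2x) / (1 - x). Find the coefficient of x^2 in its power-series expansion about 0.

2

Write out both Maclaurin series and multiply, keeping only the needed powers.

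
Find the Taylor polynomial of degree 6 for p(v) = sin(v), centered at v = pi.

-(v - pi)^5/120 + (v - pi)^3/6 - (v - pi)

p(pi) = 0
p′(pi) = -1
p′′(pi) = 0
p′′′(pi) = 1
p^(4)(pi) = 0
p^(5)(pi) = -1
p^(6)(pi) = 0
The Taylor polynomial is Σ p^(k)(pi)/k! · (v - pi)^k.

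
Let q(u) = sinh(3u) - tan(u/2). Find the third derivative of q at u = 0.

Combine the two series term by term.
The coefficient of u^3 in the expansion is 107/24, so q′′′(0) = 3! * (107/24) = 107/4.

107/4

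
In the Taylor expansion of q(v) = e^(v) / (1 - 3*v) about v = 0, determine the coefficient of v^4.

2713/24

Use 1/(1 - r) = Σ r^k on the denominator, then take the Cauchy product.
So c_4 = q^(4)(0)/4! = 2713/24.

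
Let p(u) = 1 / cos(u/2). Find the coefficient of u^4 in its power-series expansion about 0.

5/384

Write the quotient as an unknown series and match coefficients against numerator = denominator · series.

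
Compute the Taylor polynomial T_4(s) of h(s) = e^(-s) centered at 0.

s^4/24 - s^3/6 + s^2/2 - s + 1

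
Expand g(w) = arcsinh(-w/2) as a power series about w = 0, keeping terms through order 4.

Differentiate repeatedly and evaluate at the center.
g(0) = 0
g′(0) = -1/2
g′′(0) = 0
g′′′(0) = 1/8
g^(4)(0) = 0
The Taylor polynomial is Σ g^(k)(0)/k! · w^k.

w^3/48 - w/2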